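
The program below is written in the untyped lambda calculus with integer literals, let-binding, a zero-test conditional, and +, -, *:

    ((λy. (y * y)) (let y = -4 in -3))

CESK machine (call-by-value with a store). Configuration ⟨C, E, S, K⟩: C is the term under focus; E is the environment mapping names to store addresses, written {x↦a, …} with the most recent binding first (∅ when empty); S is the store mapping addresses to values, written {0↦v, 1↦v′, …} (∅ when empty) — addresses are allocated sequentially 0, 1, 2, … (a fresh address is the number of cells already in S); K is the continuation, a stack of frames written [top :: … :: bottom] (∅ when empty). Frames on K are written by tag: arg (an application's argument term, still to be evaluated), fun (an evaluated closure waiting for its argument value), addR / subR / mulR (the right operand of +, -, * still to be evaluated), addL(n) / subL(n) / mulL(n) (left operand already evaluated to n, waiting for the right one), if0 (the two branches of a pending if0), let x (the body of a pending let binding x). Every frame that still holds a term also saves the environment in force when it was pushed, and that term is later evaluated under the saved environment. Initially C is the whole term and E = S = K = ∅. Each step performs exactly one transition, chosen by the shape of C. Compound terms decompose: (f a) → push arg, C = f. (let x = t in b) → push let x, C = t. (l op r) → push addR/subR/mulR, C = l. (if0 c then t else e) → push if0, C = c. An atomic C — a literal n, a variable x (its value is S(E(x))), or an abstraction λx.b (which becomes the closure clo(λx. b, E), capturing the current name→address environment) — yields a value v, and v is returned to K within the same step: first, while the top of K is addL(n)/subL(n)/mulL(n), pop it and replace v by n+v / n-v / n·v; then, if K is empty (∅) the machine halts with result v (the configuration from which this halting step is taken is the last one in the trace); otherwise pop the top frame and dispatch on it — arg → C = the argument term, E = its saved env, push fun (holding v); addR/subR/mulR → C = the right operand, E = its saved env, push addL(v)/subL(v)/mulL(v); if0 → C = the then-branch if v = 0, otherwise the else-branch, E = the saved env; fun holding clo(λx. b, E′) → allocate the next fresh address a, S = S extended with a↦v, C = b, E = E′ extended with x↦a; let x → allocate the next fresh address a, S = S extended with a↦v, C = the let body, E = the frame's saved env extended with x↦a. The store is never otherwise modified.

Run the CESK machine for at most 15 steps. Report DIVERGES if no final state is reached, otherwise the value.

Answer: 9

Derivation:
step 0: [C=((λy. (y * y)) (let y = -4 in -3)) | E=∅ | S=∅ | K=∅]
step 1: [C=(λy. (y * y)) | E=∅ | S=∅ | K=[arg]]
step 2: [C=(let y = -4 in -3) | E=∅ | S=∅ | K=[fun]]
step 3: [C=-4 | E=∅ | S=∅ | K=[let y :: fun]]
step 4: [C=-3 | E={y↦0} | S={0↦-4} | K=[fun]]
step 5: [C=(y * y) | E={y↦1} | S={0↦-4, 1↦-3} | K=∅]
step 6: [C=y | E={y↦1} | S={0↦-4, 1↦-3} | K=[mulR]]
step 7: [C=y | E={y↦1} | S={0↦-4, 1↦-3} | K=[mulL(-3)]]
→ final value 9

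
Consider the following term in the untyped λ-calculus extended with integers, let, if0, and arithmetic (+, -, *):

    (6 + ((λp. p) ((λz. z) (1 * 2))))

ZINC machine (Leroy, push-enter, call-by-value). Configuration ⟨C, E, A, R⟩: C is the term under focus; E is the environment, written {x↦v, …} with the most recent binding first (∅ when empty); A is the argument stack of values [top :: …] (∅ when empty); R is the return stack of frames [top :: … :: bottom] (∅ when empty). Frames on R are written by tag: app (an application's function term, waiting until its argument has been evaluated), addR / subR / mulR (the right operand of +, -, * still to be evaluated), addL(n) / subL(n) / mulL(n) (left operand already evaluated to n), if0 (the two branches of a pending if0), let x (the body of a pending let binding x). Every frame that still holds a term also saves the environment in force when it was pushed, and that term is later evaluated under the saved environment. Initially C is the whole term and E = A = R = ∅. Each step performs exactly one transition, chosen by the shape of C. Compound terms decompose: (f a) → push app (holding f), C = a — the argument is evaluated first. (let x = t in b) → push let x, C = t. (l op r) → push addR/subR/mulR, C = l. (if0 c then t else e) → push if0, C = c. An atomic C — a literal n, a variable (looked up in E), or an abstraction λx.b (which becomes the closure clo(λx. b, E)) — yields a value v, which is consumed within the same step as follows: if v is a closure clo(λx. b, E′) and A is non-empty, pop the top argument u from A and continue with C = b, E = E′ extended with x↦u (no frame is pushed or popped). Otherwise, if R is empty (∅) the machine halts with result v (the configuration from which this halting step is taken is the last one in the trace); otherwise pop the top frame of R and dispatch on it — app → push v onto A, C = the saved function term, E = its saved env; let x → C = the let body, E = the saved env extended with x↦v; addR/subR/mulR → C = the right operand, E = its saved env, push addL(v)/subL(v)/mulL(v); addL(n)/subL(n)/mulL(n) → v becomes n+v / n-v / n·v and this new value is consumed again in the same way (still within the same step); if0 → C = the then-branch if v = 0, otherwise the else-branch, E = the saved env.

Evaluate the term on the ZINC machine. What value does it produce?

0. <C=(6 + ((λp. p) ((λz. z) (1 * 2)))), E=∅, A=∅, R=∅>
1. <C=6, E=∅, A=∅, R=[addR]>
2. <C=((λp. p) ((λz. z) (1 * 2))), E=∅, A=∅, R=[addL(6)]>
3. <C=((λz. z) (1 * 2)), E=∅, A=∅, R=[app :: addL(6)]>
4. <C=(1 * 2), E=∅, A=∅, R=[app :: app :: addL(6)]>
5. <C=1, E=∅, A=∅, R=[mulR :: app :: app :: addL(6)]>
6. <C=2, E=∅, A=∅, R=[mulL(1) :: app :: app :: addL(6)]>
7. <C=(λz. z), E=∅, A=[2], R=[app :: addL(6)]>
8. <C=z, E={z↦2}, A=∅, R=[app :: addL(6)]>
9. <C=(λp. p), E=∅, A=[2], R=[addL(6)]>
10. <C=p, E={p↦2}, A=∅, R=[addL(6)]>
→ final value 8

Answer: 8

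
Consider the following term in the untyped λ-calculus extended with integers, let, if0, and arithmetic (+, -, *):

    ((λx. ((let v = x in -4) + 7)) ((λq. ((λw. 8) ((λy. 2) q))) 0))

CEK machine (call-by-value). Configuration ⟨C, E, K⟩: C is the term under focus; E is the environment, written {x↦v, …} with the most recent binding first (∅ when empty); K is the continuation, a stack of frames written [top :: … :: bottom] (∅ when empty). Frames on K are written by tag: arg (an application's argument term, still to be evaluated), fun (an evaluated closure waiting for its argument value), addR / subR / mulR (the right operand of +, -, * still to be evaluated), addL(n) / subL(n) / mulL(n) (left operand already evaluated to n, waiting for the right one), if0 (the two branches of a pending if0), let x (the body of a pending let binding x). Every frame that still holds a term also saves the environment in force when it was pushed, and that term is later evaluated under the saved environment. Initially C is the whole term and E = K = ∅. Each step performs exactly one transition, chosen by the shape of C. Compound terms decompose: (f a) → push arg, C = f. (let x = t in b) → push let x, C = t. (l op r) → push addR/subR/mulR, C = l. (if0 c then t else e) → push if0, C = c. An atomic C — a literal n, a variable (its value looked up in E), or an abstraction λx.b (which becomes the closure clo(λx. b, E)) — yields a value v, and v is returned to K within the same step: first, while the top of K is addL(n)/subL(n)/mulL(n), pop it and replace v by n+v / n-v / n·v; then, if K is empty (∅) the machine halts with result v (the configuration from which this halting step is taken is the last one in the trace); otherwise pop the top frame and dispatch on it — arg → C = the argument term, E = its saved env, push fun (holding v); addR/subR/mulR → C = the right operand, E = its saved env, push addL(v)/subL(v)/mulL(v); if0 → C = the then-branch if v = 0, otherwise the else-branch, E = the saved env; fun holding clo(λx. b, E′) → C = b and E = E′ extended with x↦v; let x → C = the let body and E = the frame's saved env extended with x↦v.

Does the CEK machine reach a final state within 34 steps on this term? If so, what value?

Answer: 3

Machine steps:
t=0: ⟨C=((λx. ((let v = x in -4) + 7)) ((λq. ((λw. 8) ((λy. 2) q))) 0)); E=∅; K=∅⟩
t=1: ⟨C=(λx. ((let v = x in -4) + 7)); E=∅; K=[arg]⟩
t=2: ⟨C=((λq. ((λw. 8) ((λy. 2) q))) 0); E=∅; K=[fun]⟩
t=3: ⟨C=(λq. ((λw. 8) ((λy. 2) q))); E=∅; K=[arg :: fun]⟩
t=4: ⟨C=0; E=∅; K=[fun :: fun]⟩
t=5: ⟨C=((λw. 8) ((λy. 2) q)); E={q↦0}; K=[fun]⟩
t=6: ⟨C=(λw. 8); E={q↦0}; K=[arg :: fun]⟩
t=7: ⟨C=((λy. 2) q); E={q↦0}; K=[fun :: fun]⟩
t=8: ⟨C=(λy. 2); E={q↦0}; K=[arg :: fun :: fun]⟩
t=9: ⟨C=q; E={q↦0}; K=[fun :: fun :: fun]⟩
t=10: ⟨C=2; E={y↦0, q↦0}; K=[fun :: fun]⟩
t=11: ⟨C=8; E={w↦2, q↦0}; K=[fun]⟩
t=12: ⟨C=((let v = x in -4) + 7); E={x↦8}; K=∅⟩
t=13: ⟨C=(let v = x in -4); E={x↦8}; K=[addR]⟩
t=14: ⟨C=x; E={x↦8}; K=[let v :: addR]⟩
t=15: ⟨C=-4; E={v↦8, x↦8}; K=[addR]⟩
t=16: ⟨C=7; E={x↦8}; K=[addL(-4)]⟩
→ final value 3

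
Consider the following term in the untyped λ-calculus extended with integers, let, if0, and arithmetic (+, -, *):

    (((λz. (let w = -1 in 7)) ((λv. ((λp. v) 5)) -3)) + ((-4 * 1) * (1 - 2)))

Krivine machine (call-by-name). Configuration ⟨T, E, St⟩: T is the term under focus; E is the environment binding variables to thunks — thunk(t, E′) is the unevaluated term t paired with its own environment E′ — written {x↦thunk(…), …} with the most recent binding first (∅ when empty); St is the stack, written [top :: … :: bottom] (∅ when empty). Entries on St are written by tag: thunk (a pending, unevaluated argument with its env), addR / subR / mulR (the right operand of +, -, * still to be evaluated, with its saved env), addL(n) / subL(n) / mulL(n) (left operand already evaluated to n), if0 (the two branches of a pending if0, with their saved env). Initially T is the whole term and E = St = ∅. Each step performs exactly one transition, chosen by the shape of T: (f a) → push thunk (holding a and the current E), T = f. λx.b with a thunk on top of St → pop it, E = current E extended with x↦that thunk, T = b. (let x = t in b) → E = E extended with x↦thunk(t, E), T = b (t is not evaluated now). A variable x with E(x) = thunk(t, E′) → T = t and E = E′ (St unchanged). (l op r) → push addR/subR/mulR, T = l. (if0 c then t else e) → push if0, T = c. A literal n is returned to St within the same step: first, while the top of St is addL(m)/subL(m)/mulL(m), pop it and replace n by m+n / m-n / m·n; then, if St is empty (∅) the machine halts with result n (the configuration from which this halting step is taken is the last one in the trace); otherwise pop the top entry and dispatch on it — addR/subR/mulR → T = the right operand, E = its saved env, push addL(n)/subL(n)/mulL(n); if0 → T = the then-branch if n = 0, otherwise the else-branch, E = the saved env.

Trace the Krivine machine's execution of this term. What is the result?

0. [T=(((λz. (let w = -1 in 7)) ((λv. ((λp. v) 5)) -3)) + ((-4 * 1) * (1 - 2))) | E=∅ | St=∅]
1. [T=((λz. (let w = -1 in 7)) ((λv. ((λp. v) 5)) -3)) | E=∅ | St=[addR]]
2. [T=(λz. (let w = -1 in 7)) | E=∅ | St=[thunk :: addR]]
3. [T=(let w = -1 in 7) | E={z↦thunk(((λv. ((λp. v) 5)) -3), ∅)} | St=[addR]]
4. [T=7 | E={w↦thunk(-1, {z↦thunk(((λv. ((λp. v) 5)) -3), ∅)}), z↦thunk(((λv. ((λp. v) 5)) -3), ∅)} | St=[addR]]
5. [T=((-4 * 1) * (1 - 2)) | E=∅ | St=[addL(7)]]
6. [T=(-4 * 1) | E=∅ | St=[mulR :: addL(7)]]
7. [T=-4 | E=∅ | St=[mulR :: mulR :: addL(7)]]
8. [T=1 | E=∅ | St=[mulL(-4) :: mulR :: addL(7)]]
9. [T=(1 - 2) | E=∅ | St=[mulL(-4) :: addL(7)]]
10. [T=1 | E=∅ | St=[subR :: mulL(-4) :: addL(7)]]
11. [T=2 | E=∅ | St=[subL(1) :: mulL(-4) :: addL(7)]]
→ final value 11

Answer: 11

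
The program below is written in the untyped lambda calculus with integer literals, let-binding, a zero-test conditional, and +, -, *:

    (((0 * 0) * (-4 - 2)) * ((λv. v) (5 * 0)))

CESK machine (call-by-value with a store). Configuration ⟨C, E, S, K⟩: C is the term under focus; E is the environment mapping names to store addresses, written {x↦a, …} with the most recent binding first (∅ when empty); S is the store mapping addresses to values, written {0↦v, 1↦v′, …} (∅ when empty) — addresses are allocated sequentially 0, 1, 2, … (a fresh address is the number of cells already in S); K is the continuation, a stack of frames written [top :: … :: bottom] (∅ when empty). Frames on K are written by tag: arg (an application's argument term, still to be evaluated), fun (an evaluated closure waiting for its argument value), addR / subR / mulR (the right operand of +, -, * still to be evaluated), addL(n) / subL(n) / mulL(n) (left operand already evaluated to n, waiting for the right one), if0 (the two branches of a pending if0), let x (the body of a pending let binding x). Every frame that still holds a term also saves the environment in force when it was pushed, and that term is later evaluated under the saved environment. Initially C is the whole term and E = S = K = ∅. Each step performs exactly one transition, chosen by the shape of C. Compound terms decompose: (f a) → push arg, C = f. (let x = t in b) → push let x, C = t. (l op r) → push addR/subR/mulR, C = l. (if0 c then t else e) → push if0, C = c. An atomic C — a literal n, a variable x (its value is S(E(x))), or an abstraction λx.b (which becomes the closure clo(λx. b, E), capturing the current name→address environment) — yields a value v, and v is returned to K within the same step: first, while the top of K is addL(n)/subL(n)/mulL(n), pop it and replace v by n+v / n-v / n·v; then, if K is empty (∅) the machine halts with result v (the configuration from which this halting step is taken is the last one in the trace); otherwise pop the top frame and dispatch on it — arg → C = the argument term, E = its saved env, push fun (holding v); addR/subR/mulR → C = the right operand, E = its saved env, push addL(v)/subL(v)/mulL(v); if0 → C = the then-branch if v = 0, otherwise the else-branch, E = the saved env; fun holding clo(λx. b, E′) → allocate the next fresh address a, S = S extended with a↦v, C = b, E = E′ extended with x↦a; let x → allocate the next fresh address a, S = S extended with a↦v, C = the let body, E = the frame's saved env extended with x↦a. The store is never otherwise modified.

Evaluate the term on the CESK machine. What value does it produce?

Answer: 0

Derivation:
t=0: [C=(((0 * 0) * (-4 - 2)) * ((λv. v) (5 * 0))) | E=∅ | S=∅ | K=∅]
t=1: [C=((0 * 0) * (-4 - 2)) | E=∅ | S=∅ | K=[mulR]]
t=2: [C=(0 * 0) | E=∅ | S=∅ | K=[mulR :: mulR]]
t=3: [C=0 | E=∅ | S=∅ | K=[mulR :: mulR :: mulR]]
t=4: [C=0 | E=∅ | S=∅ | K=[mulL(0) :: mulR :: mulR]]
t=5: [C=(-4 - 2) | E=∅ | S=∅ | K=[mulL(0) :: mulR]]
t=6: [C=-4 | E=∅ | S=∅ | K=[subR :: mulL(0) :: mulR]]
t=7: [C=2 | E=∅ | S=∅ | K=[subL(-4) :: mulL(0) :: mulR]]
t=8: [C=((λv. v) (5 * 0)) | E=∅ | S=∅ | K=[mulL(0)]]
t=9: [C=(λv. v) | E=∅ | S=∅ | K=[arg :: mulL(0)]]
t=10: [C=(5 * 0) | E=∅ | S=∅ | K=[fun :: mulL(0)]]
t=11: [C=5 | E=∅ | S=∅ | K=[mulR :: fun :: mulL(0)]]
t=12: [C=0 | E=∅ | S=∅ | K=[mulL(5) :: fun :: mulL(0)]]
t=13: [C=v | E={v↦0} | S={0↦0} | K=[mulL(0)]]
→ final value 0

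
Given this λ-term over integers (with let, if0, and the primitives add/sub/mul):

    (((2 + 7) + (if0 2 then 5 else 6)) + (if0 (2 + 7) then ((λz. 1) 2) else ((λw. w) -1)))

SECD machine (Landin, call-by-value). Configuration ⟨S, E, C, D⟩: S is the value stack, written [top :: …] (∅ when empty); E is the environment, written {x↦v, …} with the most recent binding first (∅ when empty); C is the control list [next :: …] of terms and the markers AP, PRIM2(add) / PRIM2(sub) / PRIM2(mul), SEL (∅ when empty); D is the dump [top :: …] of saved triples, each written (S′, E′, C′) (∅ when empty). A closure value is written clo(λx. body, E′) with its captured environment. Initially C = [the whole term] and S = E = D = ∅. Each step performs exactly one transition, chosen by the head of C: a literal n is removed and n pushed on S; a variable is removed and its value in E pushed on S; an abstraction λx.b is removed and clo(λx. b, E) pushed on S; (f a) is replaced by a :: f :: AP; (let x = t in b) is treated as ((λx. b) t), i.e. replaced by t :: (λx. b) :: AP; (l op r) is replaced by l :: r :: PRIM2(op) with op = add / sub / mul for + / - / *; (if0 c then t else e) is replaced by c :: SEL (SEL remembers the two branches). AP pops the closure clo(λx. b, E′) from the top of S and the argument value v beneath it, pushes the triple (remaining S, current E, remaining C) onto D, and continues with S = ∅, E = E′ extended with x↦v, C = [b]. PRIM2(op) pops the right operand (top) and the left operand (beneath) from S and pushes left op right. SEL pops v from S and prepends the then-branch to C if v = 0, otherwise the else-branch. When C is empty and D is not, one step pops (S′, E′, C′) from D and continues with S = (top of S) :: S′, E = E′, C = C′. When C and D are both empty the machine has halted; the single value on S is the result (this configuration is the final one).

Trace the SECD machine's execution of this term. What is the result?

Answer: 14

Execution trace:
t=0: [S=∅ | E=∅ | C=[(((2 + 7) + (if0 2 then 5 else 6)) + (if0 (2 + 7) then ((λz. 1) 2) else ((λw. w) -1)))] | D=∅]
t=1: [S=∅ | E=∅ | C=[((2 + 7) + (if0 2 then 5 else 6)) :: (if0 (2 + 7) then ((λz. 1) 2) else ((λw. w) -1)) :: PRIM2(add)] | D=∅]
t=2: [S=∅ | E=∅ | C=[(2 + 7) :: (if0 2 then 5 else 6) :: PRIM2(add) :: (if0 (2 + 7) then ((λz. 1) 2) else ((λw. w) -1)) :: PRIM2(add)] | D=∅]
t=3: [S=∅ | E=∅ | C=[2 :: 7 :: PRIM2(add) :: (if0 2 then 5 else 6) :: PRIM2(add) :: (if0 (2 + 7) then ((λz. 1) 2) else ((λw. w) -1)) :: PRIM2(add)] | D=∅]
t=4: [S=[2] | E=∅ | C=[7 :: PRIM2(add) :: (if0 2 then 5 else 6) :: PRIM2(add) :: (if0 (2 + 7) then ((λz. 1) 2) else ((λw. w) -1)) :: PRIM2(add)] | D=∅]
t=5: [S=[7 :: 2] | E=∅ | C=[PRIM2(add) :: (if0 2 then 5 else 6) :: PRIM2(add) :: (if0 (2 + 7) then ((λz. 1) 2) else ((λw. w) -1)) :: PRIM2(add)] | D=∅]
t=6: [S=[9] | E=∅ | C=[(if0 2 then 5 else 6) :: PRIM2(add) :: (if0 (2 + 7) then ((λz. 1) 2) else ((λw. w) -1)) :: PRIM2(add)] | D=∅]
t=7: [S=[9] | E=∅ | C=[2 :: SEL :: PRIM2(add) :: (if0 (2 + 7) then ((λz. 1) 2) else ((λw. w) -1)) :: PRIM2(add)] | D=∅]
t=8: [S=[2 :: 9] | E=∅ | C=[SEL :: PRIM2(add) :: (if0 (2 + 7) then ((λz. 1) 2) else ((λw. w) -1)) :: PRIM2(add)] | D=∅]
t=9: [S=[9] | E=∅ | C=[6 :: PRIM2(add) :: (if0 (2 + 7) then ((λz. 1) 2) else ((λw. w) -1)) :: PRIM2(add)] | D=∅]
t=10: [S=[6 :: 9] | E=∅ | C=[PRIM2(add) :: (if0 (2 + 7) then ((λz. 1) 2) else ((λw. w) -1)) :: PRIM2(add)] | D=∅]
t=11: [S=[15] | E=∅ | C=[(if0 (2 + 7) then ((λz. 1) 2) else ((λw. w) -1)) :: PRIM2(add)] | D=∅]
t=12: [S=[15] | E=∅ | C=[(2 + 7) :: SEL :: PRIM2(add)] | D=∅]
t=13: [S=[15] | E=∅ | C=[2 :: 7 :: PRIM2(add) :: SEL :: PRIM2(add)] | D=∅]
t=14: [S=[2 :: 15] | E=∅ | C=[7 :: PRIM2(add) :: SEL :: PRIM2(add)] | D=∅]
t=15: [S=[7 :: 2 :: 15] | E=∅ | C=[PRIM2(add) :: SEL :: PRIM2(add)] | D=∅]
t=16: [S=[9 :: 15] | E=∅ | C=[SEL :: PRIM2(add)] | D=∅]
t=17: [S=[15] | E=∅ | C=[((λw. w) -1) :: PRIM2(add)] | D=∅]
t=18: [S=[15] | E=∅ | C=[-1 :: (λw. w) :: AP :: PRIM2(add)] | D=∅]
t=19: [S=[-1 :: 15] | E=∅ | C=[(λw. w) :: AP :: PRIM2(add)] | D=∅]
t=20: [S=[clo(λw. w, ∅) :: -1 :: 15] | E=∅ | C=[AP :: PRIM2(add)] | D=∅]
t=21: [S=∅ | E={w↦-1} | C=[w] | D=[([15], ∅, [PRIM2(add)])]]
t=22: [S=[-1] | E={w↦-1} | C=∅ | D=[([15], ∅, [PRIM2(add)])]]
t=23: [S=[-1 :: 15] | E=∅ | C=[PRIM2(add)] | D=∅]
t=24: [S=[14] | E=∅ | C=∅ | D=∅]
→ final value 14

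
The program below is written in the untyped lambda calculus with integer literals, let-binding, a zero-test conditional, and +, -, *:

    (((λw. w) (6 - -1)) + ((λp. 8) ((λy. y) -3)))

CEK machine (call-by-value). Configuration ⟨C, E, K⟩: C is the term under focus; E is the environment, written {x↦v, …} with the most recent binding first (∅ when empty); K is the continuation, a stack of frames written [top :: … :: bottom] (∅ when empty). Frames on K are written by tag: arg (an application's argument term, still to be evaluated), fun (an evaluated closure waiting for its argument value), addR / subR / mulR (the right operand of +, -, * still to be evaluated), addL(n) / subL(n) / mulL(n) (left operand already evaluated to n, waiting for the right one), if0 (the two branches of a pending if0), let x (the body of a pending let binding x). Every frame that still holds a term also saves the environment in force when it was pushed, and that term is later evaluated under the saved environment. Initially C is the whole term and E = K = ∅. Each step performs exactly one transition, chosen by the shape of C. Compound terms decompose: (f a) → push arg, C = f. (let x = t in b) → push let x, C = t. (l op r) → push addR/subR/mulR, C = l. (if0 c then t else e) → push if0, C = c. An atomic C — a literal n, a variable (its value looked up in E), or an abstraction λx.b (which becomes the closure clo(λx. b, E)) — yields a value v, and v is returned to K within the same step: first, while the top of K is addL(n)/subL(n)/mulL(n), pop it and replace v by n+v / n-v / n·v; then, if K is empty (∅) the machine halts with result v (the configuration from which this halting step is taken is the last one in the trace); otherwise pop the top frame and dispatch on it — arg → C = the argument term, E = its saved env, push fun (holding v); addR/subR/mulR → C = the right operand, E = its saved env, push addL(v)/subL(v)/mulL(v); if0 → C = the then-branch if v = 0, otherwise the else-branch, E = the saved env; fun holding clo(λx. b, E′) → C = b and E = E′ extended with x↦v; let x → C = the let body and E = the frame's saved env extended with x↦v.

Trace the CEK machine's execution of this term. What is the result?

Answer: 15

Execution trace:
[0] <C=(((λw. w) (6 - -1)) + ((λp. 8) ((λy. y) -3))), E=∅, K=∅>
[1] <C=((λw. w) (6 - -1)), E=∅, K=[addR]>
[2] <C=(λw. w), E=∅, K=[arg :: addR]>
[3] <C=(6 - -1), E=∅, K=[fun :: addR]>
[4] <C=6, E=∅, K=[subR :: fun :: addR]>
[5] <C=-1, E=∅, K=[subL(6) :: fun :: addR]>
[6] <C=w, E={w↦7}, K=[addR]>
[7] <C=((λp. 8) ((λy. y) -3)), E=∅, K=[addL(7)]>
[8] <C=(λp. 8), E=∅, K=[arg :: addL(7)]>
[9] <C=((λy. y) -3), E=∅, K=[fun :: addL(7)]>
[10] <C=(λy. y), E=∅, K=[arg :: fun :: addL(7)]>
[11] <C=-3, E=∅, K=[fun :: fun :: addL(7)]>
[12] <C=y, E={y↦-3}, K=[fun :: addL(7)]>
[13] <C=8, E={p↦-3}, K=[addL(7)]>
→ final value 15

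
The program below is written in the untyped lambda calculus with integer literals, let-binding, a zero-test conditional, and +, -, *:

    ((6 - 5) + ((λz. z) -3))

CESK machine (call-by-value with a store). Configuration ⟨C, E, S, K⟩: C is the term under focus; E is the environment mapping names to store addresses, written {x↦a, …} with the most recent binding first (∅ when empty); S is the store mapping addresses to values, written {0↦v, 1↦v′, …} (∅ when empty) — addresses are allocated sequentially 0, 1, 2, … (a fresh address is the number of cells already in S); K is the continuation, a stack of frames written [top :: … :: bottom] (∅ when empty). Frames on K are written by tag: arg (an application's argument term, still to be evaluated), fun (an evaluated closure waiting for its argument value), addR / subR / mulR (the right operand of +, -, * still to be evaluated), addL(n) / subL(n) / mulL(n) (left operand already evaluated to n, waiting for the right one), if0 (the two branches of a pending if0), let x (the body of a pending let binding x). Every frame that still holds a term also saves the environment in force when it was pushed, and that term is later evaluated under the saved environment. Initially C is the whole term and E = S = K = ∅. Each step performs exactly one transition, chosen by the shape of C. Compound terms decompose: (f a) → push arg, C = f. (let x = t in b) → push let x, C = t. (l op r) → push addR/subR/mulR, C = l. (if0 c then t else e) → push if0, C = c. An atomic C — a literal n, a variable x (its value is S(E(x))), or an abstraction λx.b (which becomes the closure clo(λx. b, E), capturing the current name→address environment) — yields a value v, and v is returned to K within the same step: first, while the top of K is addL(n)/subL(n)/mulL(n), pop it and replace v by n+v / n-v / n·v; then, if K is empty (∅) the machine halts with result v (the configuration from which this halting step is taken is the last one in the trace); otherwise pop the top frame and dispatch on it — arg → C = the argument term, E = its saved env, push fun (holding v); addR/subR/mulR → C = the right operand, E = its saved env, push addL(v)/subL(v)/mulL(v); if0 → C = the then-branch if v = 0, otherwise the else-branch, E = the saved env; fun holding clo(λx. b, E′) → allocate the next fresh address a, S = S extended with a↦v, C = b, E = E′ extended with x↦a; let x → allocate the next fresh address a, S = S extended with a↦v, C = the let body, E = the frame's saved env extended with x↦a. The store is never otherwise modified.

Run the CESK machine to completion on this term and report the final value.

Answer: -2

Execution trace:
step 0: ⟨C=((6 - 5) + ((λz. z) -3)); E=∅; S=∅; K=∅⟩
step 1: ⟨C=(6 - 5); E=∅; S=∅; K=[addR]⟩
step 2: ⟨C=6; E=∅; S=∅; K=[subR :: addR]⟩
step 3: ⟨C=5; E=∅; S=∅; K=[subL(6) :: addR]⟩
step 4: ⟨C=((λz. z) -3); E=∅; S=∅; K=[addL(1)]⟩
step 5: ⟨C=(λz. z); E=∅; S=∅; K=[arg :: addL(1)]⟩
step 6: ⟨C=-3; E=∅; S=∅; K=[fun :: addL(1)]⟩
step 7: ⟨C=z; E={z↦0}; S={0↦-3}; K=[addL(1)]⟩
→ final value -2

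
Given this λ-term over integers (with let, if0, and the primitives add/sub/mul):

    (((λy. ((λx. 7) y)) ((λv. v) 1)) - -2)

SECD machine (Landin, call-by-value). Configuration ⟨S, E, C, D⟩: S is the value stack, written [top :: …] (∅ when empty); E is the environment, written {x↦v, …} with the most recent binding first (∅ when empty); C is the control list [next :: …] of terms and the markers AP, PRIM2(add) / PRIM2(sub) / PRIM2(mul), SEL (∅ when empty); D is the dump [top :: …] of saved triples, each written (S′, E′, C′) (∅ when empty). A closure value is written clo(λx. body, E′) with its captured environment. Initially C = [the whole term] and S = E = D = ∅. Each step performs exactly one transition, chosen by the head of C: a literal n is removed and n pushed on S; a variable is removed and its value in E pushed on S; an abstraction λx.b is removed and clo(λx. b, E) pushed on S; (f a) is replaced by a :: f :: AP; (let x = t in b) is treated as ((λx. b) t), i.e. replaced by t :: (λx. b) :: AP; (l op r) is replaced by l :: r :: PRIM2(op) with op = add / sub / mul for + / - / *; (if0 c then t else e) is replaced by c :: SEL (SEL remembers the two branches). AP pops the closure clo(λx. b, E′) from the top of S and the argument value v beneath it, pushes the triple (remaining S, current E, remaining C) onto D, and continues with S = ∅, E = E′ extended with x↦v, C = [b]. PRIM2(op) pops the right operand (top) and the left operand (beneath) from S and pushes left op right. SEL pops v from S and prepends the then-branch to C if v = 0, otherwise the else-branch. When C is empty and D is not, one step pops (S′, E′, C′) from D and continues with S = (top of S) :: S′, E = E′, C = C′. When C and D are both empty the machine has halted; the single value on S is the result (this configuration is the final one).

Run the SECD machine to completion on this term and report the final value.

Answer: 9

Derivation:
0. [S=∅ | E=∅ | C=[(((λy. ((λx. 7) y)) ((λv. v) 1)) - -2)] | D=∅]
1. [S=∅ | E=∅ | C=[((λy. ((λx. 7) y)) ((λv. v) 1)) :: -2 :: PRIM2(sub)] | D=∅]
2. [S=∅ | E=∅ | C=[((λv. v) 1) :: (λy. ((λx. 7) y)) :: AP :: -2 :: PRIM2(sub)] | D=∅]
3. [S=∅ | E=∅ | C=[1 :: (λv. v) :: AP :: (λy. ((λx. 7) y)) :: AP :: -2 :: PRIM2(sub)] | D=∅]
4. [S=[1] | E=∅ | C=[(λv. v) :: AP :: (λy. ((λx. 7) y)) :: AP :: -2 :: PRIM2(sub)] | D=∅]
5. [S=[clo(λv. v, ∅) :: 1] | E=∅ | C=[AP :: (λy. ((λx. 7) y)) :: AP :: -2 :: PRIM2(sub)] | D=∅]
6. [S=∅ | E={v↦1} | C=[v] | D=[(∅, ∅, [(λy. ((λx. 7) y)) :: AP :: -2 :: PRIM2(sub)])]]
7. [S=[1] | E={v↦1} | C=∅ | D=[(∅, ∅, [(λy. ((λx. 7) y)) :: AP :: -2 :: PRIM2(sub)])]]
8. [S=[1] | E=∅ | C=[(λy. ((λx. 7) y)) :: AP :: -2 :: PRIM2(sub)] | D=∅]
9. [S=[clo(λy. ((λx. 7) y), ∅) :: 1] | E=∅ | C=[AP :: -2 :: PRIM2(sub)] | D=∅]
10. [S=∅ | E={y↦1} | C=[((λx. 7) y)] | D=[(∅, ∅, [-2 :: PRIM2(sub)])]]
11. [S=∅ | E={y↦1} | C=[y :: (λx. 7) :: AP] | D=[(∅, ∅, [-2 :: PRIM2(sub)])]]
12. [S=[1] | E={y↦1} | C=[(λx. 7) :: AP] | D=[(∅, ∅, [-2 :: PRIM2(sub)])]]
13. [S=[clo(λx. 7, {y↦1}) :: 1] | E={y↦1} | C=[AP] | D=[(∅, ∅, [-2 :: PRIM2(sub)])]]
14. [S=∅ | E={x↦1, y↦1} | C=[7] | D=[(∅, {y↦1}, ∅) :: (∅, ∅, [-2 :: PRIM2(sub)])]]
15. [S=[7] | E={x↦1, y↦1} | C=∅ | D=[(∅, {y↦1}, ∅) :: (∅, ∅, [-2 :: PRIM2(sub)])]]
16. [S=[7] | E={y↦1} | C=∅ | D=[(∅, ∅, [-2 :: PRIM2(sub)])]]
17. [S=[7] | E=∅ | C=[-2 :: PRIM2(sub)] | D=∅]
18. [S=[-2 :: 7] | E=∅ | C=[PRIM2(sub)] | D=∅]
19. [S=[9] | E=∅ | C=∅ | D=∅]
→ final value 9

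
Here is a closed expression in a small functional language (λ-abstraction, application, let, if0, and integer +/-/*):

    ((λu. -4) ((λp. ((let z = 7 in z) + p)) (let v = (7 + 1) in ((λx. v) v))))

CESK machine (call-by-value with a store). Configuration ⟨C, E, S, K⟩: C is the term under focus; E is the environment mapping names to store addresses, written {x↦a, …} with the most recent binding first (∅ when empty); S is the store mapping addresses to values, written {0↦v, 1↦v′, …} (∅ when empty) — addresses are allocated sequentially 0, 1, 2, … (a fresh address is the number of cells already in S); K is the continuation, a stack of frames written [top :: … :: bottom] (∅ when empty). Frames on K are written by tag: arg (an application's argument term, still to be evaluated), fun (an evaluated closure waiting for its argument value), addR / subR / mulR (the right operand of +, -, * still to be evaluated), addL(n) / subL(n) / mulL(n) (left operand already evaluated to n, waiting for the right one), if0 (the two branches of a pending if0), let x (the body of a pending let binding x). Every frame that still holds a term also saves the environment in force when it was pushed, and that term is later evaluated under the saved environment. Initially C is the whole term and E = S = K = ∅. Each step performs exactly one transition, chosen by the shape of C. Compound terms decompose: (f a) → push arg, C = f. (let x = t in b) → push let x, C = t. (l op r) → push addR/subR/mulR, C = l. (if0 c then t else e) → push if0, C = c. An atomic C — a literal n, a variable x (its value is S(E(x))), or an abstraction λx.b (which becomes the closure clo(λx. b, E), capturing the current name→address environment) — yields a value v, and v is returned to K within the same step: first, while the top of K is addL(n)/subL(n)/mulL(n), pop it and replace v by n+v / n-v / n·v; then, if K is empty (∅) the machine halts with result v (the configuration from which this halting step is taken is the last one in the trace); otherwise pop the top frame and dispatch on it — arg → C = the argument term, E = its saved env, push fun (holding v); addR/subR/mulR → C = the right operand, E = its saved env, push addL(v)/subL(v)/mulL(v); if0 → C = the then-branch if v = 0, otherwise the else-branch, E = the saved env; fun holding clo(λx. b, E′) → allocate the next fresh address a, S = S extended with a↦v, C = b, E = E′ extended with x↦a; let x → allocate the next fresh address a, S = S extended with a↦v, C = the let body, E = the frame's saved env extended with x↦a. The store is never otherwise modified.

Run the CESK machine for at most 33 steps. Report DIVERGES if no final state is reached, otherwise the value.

Answer: -4

Machine steps:
step 0: [C=((λu. -4) ((λp. ((let z = 7 in z) + p)) (let v = (7 + 1) in ((λx. v) v)))) | E=∅ | S=∅ | K=∅]
step 1: [C=(λu. -4) | E=∅ | S=∅ | K=[arg]]
step 2: [C=((λp. ((let z = 7 in z) + p)) (let v = (7 + 1) in ((λx. v) v))) | E=∅ | S=∅ | K=[fun]]
step 3: [C=(λp. ((let z = 7 in z) + p)) | E=∅ | S=∅ | K=[arg :: fun]]
step 4: [C=(let v = (7 + 1) in ((λx. v) v)) | E=∅ | S=∅ | K=[fun :: fun]]
step 5: [C=(7 + 1) | E=∅ | S=∅ | K=[let v :: fun :: fun]]
step 6: [C=7 | E=∅ | S=∅ | K=[addR :: let v :: fun :: fun]]
step 7: [C=1 | E=∅ | S=∅ | K=[addL(7) :: let v :: fun :: fun]]
step 8: [C=((λx. v) v) | E={v↦0} | S={0↦8} | K=[fun :: fun]]
step 9: [C=(λx. v) | E={v↦0} | S={0↦8} | K=[arg :: fun :: fun]]
step 10: [C=v | E={v↦0} | S={0↦8} | K=[fun :: fun :: fun]]
step 11: [C=v | E={x↦1, v↦0} | S={0↦8, 1↦8} | K=[fun :: fun]]
step 12: [C=((let z = 7 in z) + p) | E={p↦2} | S={0↦8, 1↦8, 2↦8} | K=[fun]]
step 13: [C=(let z = 7 in z) | E={p↦2} | S={0↦8, 1↦8, 2↦8} | K=[addR :: fun]]
step 14: [C=7 | E={p↦2} | S={0↦8, 1↦8, 2↦8} | K=[let z :: addR :: fun]]
step 15: [C=z | E={z↦3, p↦2} | S={0↦8, 1↦8, 2↦8, 3↦7} | K=[addR :: fun]]
step 16: [C=p | E={p↦2} | S={0↦8, 1↦8, 2↦8, 3↦7} | K=[addL(7) :: fun]]
step 17: [C=-4 | E={u↦4} | S={0↦8, 1↦8, 2↦8, 3↦7, 4↦15} | K=∅]
→ final value -4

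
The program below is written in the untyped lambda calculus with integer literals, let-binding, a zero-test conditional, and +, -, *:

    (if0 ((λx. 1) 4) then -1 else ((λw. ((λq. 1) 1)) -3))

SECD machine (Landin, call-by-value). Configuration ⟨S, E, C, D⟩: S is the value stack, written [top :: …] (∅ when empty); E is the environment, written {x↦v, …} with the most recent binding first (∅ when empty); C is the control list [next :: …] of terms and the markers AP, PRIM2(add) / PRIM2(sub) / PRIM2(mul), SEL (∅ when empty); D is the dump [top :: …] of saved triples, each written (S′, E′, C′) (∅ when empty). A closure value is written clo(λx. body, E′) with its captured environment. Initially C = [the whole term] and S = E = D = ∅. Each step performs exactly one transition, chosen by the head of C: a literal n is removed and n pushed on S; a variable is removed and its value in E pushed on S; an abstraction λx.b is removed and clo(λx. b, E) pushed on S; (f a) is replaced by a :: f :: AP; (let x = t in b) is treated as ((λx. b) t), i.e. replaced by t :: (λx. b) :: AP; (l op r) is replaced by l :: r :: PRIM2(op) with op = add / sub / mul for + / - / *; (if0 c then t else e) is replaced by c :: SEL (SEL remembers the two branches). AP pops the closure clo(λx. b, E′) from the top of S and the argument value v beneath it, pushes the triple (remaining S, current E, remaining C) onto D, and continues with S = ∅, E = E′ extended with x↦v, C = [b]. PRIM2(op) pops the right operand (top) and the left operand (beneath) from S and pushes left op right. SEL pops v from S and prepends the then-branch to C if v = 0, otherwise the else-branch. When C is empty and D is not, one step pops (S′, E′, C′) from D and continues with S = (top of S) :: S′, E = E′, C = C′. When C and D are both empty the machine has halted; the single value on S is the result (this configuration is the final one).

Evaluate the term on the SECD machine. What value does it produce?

t=0: [S=∅ | E=∅ | C=[(if0 ((λx. 1) 4) then -1 else ((λw. ((λq. 1) 1)) -3))] | D=∅]
t=1: [S=∅ | E=∅ | C=[((λx. 1) 4) :: SEL] | D=∅]
t=2: [S=∅ | E=∅ | C=[4 :: (λx. 1) :: AP :: SEL] | D=∅]
t=3: [S=[4] | E=∅ | C=[(λx. 1) :: AP :: SEL] | D=∅]
t=4: [S=[clo(λx. 1, ∅) :: 4] | E=∅ | C=[AP :: SEL] | D=∅]
t=5: [S=∅ | E={x↦4} | C=[1] | D=[(∅, ∅, [SEL])]]
t=6: [S=[1] | E={x↦4} | C=∅ | D=[(∅, ∅, [SEL])]]
t=7: [S=[1] | E=∅ | C=[SEL] | D=∅]
t=8: [S=∅ | E=∅ | C=[((λw. ((λq. 1) 1)) -3)] | D=∅]
t=9: [S=∅ | E=∅ | C=[-3 :: (λw. ((λq. 1) 1)) :: AP] | D=∅]
t=10: [S=[-3] | E=∅ | C=[(λw. ((λq. 1) 1)) :: AP] | D=∅]
t=11: [S=[clo(λw. ((λq. 1) 1), ∅) :: -3] | E=∅ | C=[AP] | D=∅]
t=12: [S=∅ | E={w↦-3} | C=[((λq. 1) 1)] | D=[(∅, ∅, ∅)]]
t=13: [S=∅ | E={w↦-3} | C=[1 :: (λq. 1) :: AP] | D=[(∅, ∅, ∅)]]
t=14: [S=[1] | E={w↦-3} | C=[(λq. 1) :: AP] | D=[(∅, ∅, ∅)]]
t=15: [S=[clo(λq. 1, {w↦-3}) :: 1] | E={w↦-3} | C=[AP] | D=[(∅, ∅, ∅)]]
t=16: [S=∅ | E={q↦1, w↦-3} | C=[1] | D=[(∅, {w↦-3}, ∅) :: (∅, ∅, ∅)]]
t=17: [S=[1] | E={q↦1, w↦-3} | C=∅ | D=[(∅, {w↦-3}, ∅) :: (∅, ∅, ∅)]]
t=18: [S=[1] | E={w↦-3} | C=∅ | D=[(∅, ∅, ∅)]]
t=19: [S=[1] | E=∅ | C=∅ | D=∅]
→ final value 1

Answer: 1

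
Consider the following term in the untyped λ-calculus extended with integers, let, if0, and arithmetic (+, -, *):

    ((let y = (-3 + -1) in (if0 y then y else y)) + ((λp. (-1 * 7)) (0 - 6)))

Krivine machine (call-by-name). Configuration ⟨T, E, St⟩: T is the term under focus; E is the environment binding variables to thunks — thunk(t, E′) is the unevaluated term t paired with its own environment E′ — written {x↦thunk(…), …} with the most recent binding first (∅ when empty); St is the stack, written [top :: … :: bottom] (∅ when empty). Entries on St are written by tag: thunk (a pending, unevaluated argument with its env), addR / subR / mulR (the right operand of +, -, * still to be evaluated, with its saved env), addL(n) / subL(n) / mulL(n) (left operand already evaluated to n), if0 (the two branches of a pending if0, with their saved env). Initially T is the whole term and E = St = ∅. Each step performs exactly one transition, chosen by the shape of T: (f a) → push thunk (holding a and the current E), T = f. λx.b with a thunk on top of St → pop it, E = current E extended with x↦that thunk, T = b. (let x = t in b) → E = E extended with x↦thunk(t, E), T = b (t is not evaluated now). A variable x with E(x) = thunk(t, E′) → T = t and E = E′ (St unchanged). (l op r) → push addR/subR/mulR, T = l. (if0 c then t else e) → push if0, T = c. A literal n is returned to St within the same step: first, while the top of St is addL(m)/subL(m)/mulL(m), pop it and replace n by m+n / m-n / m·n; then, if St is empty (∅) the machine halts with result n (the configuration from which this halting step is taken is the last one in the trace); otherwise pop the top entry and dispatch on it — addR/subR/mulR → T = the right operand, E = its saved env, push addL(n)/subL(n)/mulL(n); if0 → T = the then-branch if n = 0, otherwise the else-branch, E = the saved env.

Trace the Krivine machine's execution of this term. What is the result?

t=0: ⟨T=((let y = (-3 + -1) in (if0 y then y else y)) + ((λp. (-1 * 7)) (0 - 6))); E=∅; St=∅⟩
t=1: ⟨T=(let y = (-3 + -1) in (if0 y then y else y)); E=∅; St=[addR]⟩
t=2: ⟨T=(if0 y then y else y); E={y↦thunk((-3 + -1), ∅)}; St=[addR]⟩
t=3: ⟨T=y; E={y↦thunk((-3 + -1), ∅)}; St=[if0 :: addR]⟩
t=4: ⟨T=(-3 + -1); E=∅; St=[if0 :: addR]⟩
t=5: ⟨T=-3; E=∅; St=[addR :: if0 :: addR]⟩
t=6: ⟨T=-1; E=∅; St=[addL(-3) :: if0 :: addR]⟩
t=7: ⟨T=y; E={y↦thunk((-3 + -1), ∅)}; St=[addR]⟩
t=8: ⟨T=(-3 + -1); E=∅; St=[addR]⟩
t=9: ⟨T=-3; E=∅; St=[addR :: addR]⟩
t=10: ⟨T=-1; E=∅; St=[addL(-3) :: addR]⟩
t=11: ⟨T=((λp. (-1 * 7)) (0 - 6)); E=∅; St=[addL(-4)]⟩
t=12: ⟨T=(λp. (-1 * 7)); E=∅; St=[thunk :: addL(-4)]⟩
t=13: ⟨T=(-1 * 7); E={p↦thunk((0 - 6), ∅)}; St=[addL(-4)]⟩
t=14: ⟨T=-1; E={p↦thunk((0 - 6), ∅)}; St=[mulR :: addL(-4)]⟩
t=15: ⟨T=7; E={p↦thunk((0 - 6), ∅)}; St=[mulL(-1) :: addL(-4)]⟩
→ final value -11

Answer: -11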